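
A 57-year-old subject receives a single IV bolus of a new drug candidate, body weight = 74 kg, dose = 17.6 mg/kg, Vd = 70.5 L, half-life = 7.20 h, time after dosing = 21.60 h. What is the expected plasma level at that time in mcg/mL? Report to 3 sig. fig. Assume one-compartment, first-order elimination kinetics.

Total dose = 17.6 × 74 = 1302 mg
C₀ = Dose / Vd = 1302 / 70.5 = 18.47 mg/L
k = ln2 / t½ = 0.693147 / 7.20 = 0.09627 h⁻¹
t / t½ = 21.60 / 7.20 = 3 half-lives
C = C₀ × (1/2)^3 = 18.47 × 0.1250 = 2.309 mg/L
(2.309 mg/L = 2.309 mcg/mL)

2.31 mcg/mL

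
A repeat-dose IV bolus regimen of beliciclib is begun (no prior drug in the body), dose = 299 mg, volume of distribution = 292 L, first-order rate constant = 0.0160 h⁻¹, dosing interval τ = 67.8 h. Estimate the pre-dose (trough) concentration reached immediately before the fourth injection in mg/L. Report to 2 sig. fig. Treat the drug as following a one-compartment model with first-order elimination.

0.50 mg/L

C₀ per dose = Dose / Vd = 299 / 292 = 1.024 mg/L
Fraction remaining after one interval: r = e^(−kτ) = e^(−0.01600 × 67.8) = 0.3380
Before dose 4, 3 doses have been given (aged 1τ, 2τ, 3τ).
C_trough = C₀ × (r + r² + … + r^3) = C₀ × r(1−r^3)/(1−r)
        = 1.024 × 0.3380 × (1 − 0.03861) / (1 − 0.3380) = 0.5026 mg/L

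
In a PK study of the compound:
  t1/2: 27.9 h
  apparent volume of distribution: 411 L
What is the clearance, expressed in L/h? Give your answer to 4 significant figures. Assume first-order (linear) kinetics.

k = ln2 / t½ = 0.693147 / 27.9 = 0.02484 h⁻¹
CL = k × Vd = 0.02484 × 411 = 10.21 L/h

10.21 L/h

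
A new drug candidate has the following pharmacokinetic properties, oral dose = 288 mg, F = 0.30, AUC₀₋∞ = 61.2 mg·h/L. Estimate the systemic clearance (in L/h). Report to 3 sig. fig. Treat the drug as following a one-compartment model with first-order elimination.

CL = F·Dose / AUC = 0.30 × 288 / 61.2 = 1.412 L/h

1.41 L/h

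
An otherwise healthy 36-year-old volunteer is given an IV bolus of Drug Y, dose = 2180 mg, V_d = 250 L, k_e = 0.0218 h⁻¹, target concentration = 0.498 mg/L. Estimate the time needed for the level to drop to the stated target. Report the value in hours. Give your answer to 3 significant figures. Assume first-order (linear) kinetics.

131 h

C₀ = Dose / Vd = 2180 / 250 = 8.720 mg/L
t = ln(C₀ / C) / k = ln(8.720 / 0.498) / 0.02180
  = ln(17.51) / 0.02180 = 2.863 / 0.02180 = 131.3 h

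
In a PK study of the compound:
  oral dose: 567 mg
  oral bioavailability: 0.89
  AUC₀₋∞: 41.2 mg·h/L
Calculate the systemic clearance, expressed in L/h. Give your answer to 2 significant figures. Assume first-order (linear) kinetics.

12 L/h

CL = F·Dose / AUC = 0.89 × 567 / 41.2 = 12.25 L/h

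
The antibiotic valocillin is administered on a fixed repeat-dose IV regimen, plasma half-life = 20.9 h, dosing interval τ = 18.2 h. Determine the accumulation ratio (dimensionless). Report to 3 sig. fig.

k = ln2 / t½ = 0.693147 / 20.9 = 0.03316 h⁻¹
e^(−kτ) = e^(−0.03316 × 18.2) = 0.5469
Accumulation ratio R = 1 / (1 − e^(−kτ)) = 1 / (1 − 0.5469) = 2.207

2.21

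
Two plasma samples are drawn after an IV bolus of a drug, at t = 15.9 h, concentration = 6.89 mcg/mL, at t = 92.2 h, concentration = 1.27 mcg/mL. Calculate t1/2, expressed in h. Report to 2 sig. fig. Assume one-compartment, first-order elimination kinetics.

k = ln(C₁/C₂) / (t₂ − t₁) = ln(6.89/1.27) / (92.2 − 15.9)
  = 1.691 / 76.30 = 0.02216 h⁻¹
t½ = ln2 / k = 0.693147 / 0.02216 = 31.28 h

31 h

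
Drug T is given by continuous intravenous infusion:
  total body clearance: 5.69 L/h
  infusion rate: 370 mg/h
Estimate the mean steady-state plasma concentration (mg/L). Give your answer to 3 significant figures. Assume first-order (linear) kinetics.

At steady state Css = R₀ / CL = 370 / 5.690 = 65.03 mg/L

65.0 mg/L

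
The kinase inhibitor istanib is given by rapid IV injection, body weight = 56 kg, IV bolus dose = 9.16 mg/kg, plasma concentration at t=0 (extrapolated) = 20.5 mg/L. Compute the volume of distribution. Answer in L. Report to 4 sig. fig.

25.02 L

Dose = 9.16 × 56 = 513.0 mg
Vd = Dose / C₀ = 513.0 / 20.5 = 25.02 L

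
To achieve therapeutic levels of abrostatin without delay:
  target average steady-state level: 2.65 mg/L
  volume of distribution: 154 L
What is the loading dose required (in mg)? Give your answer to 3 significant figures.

LD = Css × Vd = 2.65 × 154 = 408.1 mg

408 mg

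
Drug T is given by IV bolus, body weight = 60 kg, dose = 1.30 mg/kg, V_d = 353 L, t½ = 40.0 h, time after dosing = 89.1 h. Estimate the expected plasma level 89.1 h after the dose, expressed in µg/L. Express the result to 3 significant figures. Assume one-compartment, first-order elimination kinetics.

47.2 µg/L

Total dose = 1.30 × 60 = 78.00 mg
C₀ = Dose / Vd = 78.00 / 353 = 0.2210 mg/L
k = ln2 / t½ = 0.693147 / 40.0 = 0.01733 h⁻¹
C = C₀ · e^(−k·t) = 0.2210 × e^(−0.01733 × 89.1)
  = 0.2210 × 0.2135 = 0.04718 mg/L
Convert: 0.04718 mg/L × 1000 = 47.18 µg/L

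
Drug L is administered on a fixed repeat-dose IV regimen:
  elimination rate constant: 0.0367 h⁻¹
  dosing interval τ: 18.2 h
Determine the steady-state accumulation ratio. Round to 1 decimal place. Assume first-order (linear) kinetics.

e^(−kτ) = e^(−0.03670 × 18.2) = 0.5128
Accumulation ratio R = 1 / (1 − e^(−kτ)) = 1 / (1 − 0.5128) = 2.053

2.1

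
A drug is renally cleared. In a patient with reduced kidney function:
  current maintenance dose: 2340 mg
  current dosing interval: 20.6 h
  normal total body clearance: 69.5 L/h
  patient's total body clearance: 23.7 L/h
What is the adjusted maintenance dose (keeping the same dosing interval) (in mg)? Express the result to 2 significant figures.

To keep the same average steady-state level, dosing rate must scale with clearance.
CL ratio = 23.7 / 69.5 = 0.3410
New dose (same interval) = 2340 × 0.3410 = 797.9 mg

800 mg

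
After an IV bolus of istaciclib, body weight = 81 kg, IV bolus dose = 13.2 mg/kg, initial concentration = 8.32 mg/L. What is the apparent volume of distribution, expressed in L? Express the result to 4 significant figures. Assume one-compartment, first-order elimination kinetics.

128.5 L

Dose = 13.2 × 81 = 1069 mg
Vd = Dose / C₀ = 1069 / 8.32 = 128.5 L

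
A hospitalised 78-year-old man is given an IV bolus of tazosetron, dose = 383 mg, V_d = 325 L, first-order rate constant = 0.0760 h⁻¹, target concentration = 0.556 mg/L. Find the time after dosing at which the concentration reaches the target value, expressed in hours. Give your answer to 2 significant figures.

C₀ = Dose / Vd = 383.0 / 325 = 1.178 mg/L
t = ln(C₀ / C) / k = ln(1.178 / 0.556) / 0.07600
  = ln(2.119) / 0.07600 = 0.7509 / 0.07600 = 9.880 h

9.9 h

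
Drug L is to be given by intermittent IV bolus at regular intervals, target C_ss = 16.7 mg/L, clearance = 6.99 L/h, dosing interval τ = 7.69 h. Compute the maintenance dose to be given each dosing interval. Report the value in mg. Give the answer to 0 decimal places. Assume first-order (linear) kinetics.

898 mg

At steady state, Dose/τ = Css × CL.
Dose = Css × CL × τ = 16.7 × 6.990 × 7.69 = 897.7 mg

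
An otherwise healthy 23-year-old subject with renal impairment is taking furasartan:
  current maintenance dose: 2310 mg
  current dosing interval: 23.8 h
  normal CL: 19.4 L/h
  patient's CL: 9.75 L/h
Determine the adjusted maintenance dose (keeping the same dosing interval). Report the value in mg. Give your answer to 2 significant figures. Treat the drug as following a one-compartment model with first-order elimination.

To keep the same average steady-state level, dosing rate must scale with clearance.
CL ratio = 9.75 / 19.4 = 0.5026
New dose (same interval) = 2310 × 0.5026 = 1161 mg

1200 mg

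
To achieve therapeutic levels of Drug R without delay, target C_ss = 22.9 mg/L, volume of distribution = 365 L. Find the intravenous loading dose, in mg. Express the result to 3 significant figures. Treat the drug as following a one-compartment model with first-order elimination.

8360 mg

LD = Css × Vd = 22.9 × 365 = 8359 mg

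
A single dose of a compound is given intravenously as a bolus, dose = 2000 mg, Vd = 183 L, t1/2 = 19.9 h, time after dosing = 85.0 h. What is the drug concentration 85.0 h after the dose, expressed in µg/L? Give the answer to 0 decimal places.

C₀ = Dose / Vd = 2000 / 183 = 10.93 mg/L
k = ln2 / t½ = 0.693147 / 19.9 = 0.03483 h⁻¹
C = C₀ · e^(−k·t) = 10.93 × e^(−0.03483 × 85.0)
  = 10.93 × 0.05179 = 0.5661 mg/L
Convert: 0.5661 mg/L × 1000 = 566.1 µg/L

566 µg/L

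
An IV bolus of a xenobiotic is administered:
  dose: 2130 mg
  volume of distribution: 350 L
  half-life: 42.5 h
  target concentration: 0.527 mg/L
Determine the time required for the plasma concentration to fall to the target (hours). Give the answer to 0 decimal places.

C₀ = Dose / Vd = 2130 / 350 = 6.086 mg/L
k = ln2 / t½ = 0.693147 / 42.5 = 0.01631 h⁻¹
t = ln(C₀ / C) / k = ln(6.086 / 0.527) / 0.01631
  = ln(11.55) / 0.01631 = 2.447 / 0.01631 = 150.0 h

150 h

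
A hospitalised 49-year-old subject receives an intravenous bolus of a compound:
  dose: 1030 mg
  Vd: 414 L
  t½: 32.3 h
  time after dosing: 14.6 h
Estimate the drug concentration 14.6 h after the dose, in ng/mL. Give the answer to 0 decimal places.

1819 ng/mL

C₀ = Dose / Vd = 1030 / 414 = 2.488 mg/L
k = ln2 / t½ = 0.693147 / 32.3 = 0.02146 h⁻¹
C = C₀ · e^(−k·t) = 2.488 × e^(−0.02146 × 14.6)
  = 2.488 × 0.7310 = 1.819 mg/L
Convert: 1.819 mg/L × 1000 = 1819 ng/mL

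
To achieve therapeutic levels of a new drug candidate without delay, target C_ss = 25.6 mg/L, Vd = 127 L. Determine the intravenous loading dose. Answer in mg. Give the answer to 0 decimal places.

LD = Css × Vd = 25.6 × 127 = 3251 mg

3251 mg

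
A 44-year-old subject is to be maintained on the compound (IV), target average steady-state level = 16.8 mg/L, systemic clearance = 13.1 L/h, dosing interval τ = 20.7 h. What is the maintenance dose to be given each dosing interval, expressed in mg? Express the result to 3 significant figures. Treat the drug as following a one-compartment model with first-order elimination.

4560 mg

At steady state, Dose/τ = Css × CL.
Dose = Css × CL × τ = 16.8 × 13.10 × 20.7 = 4556 mg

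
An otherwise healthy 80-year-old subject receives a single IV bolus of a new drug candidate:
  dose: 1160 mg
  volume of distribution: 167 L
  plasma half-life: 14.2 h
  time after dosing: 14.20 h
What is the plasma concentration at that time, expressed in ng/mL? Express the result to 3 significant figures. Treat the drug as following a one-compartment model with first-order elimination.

C₀ = Dose / Vd = 1160 / 167 = 6.946 mg/L
k = ln2 / t½ = 0.693147 / 14.2 = 0.04881 h⁻¹
t / t½ = 14.20 / 14.2 = 1 half-lives
C = C₀ × (1/2)^1 = 6.946 × 0.5000 = 3.473 mg/L
Convert: 3.473 mg/L × 1000 = 3473 ng/mL

3470 ng/mL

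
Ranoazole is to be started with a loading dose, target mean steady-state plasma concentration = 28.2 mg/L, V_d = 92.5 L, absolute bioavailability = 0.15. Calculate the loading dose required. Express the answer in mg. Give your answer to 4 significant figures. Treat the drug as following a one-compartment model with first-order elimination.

17390 mg

LD = Css × Vd / F = 28.2 × 92.5 / 0.15 = 17390 mg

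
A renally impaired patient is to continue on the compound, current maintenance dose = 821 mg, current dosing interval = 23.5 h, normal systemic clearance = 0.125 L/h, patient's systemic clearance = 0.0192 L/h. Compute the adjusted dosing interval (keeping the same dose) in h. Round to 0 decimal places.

To keep the same average steady-state level, dosing rate must scale with clearance.
CL ratio = 0.0192 / 0.125 = 0.1536
New interval (same dose) = 23.5 / 0.1536 = 153.0 h

153 h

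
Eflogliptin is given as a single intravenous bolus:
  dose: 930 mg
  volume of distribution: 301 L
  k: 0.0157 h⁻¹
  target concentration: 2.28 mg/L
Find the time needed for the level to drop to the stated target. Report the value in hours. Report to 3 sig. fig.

C₀ = Dose / Vd = 930.0 / 301 = 3.090 mg/L
t = ln(C₀ / C) / k = ln(3.090 / 2.28) / 0.01570
  = ln(1.355) / 0.01570 = 0.3038 / 0.01570 = 19.35 h

19.4 h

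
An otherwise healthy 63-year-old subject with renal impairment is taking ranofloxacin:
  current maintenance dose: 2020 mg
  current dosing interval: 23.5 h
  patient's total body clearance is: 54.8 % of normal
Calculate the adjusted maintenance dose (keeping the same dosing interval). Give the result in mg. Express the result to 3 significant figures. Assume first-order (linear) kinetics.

To keep the same average steady-state level, dosing rate must scale with clearance.
CL ratio = 54.8 / 100 = 0.5480
New dose (same interval) = 2020 × 0.5480 = 1107 mg

1110 mg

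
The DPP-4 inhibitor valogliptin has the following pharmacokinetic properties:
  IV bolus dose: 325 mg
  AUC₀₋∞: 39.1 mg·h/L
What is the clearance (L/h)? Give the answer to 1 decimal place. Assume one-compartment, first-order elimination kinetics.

CL = Dose / AUC = 325 / 39.1 = 8.312 L/h

8.3 L/h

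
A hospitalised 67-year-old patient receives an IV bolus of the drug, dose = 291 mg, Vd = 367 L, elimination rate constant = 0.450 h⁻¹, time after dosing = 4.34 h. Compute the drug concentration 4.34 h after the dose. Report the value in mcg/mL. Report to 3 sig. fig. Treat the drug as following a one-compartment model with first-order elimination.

C₀ = Dose / Vd = 291.0 / 367 = 0.7929 mg/L
C = C₀ · e^(−k·t) = 0.7929 × e^(−0.4500 × 4.34)
  = 0.7929 × 0.1418 = 0.1124 mg/L
(0.1124 mg/L = 0.1124 mcg/mL)

0.112 mcg/mL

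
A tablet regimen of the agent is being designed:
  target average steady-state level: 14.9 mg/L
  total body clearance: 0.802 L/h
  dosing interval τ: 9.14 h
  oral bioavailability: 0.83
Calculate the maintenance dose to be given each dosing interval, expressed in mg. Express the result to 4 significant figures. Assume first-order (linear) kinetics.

131.6 mg

At steady state, F × (Dose/τ) = Css × CL.
Dose = Css × CL × τ / F = 14.9 × 0.8020 × 9.14 / 0.83 = 131.6 mg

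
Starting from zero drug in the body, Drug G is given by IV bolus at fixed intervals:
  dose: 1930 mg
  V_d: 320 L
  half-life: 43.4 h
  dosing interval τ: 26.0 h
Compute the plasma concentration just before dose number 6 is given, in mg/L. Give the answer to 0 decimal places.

C₀ per dose = Dose / Vd = 1930 / 320 = 6.031 mg/L
k = ln2 / t½ = 0.693147 / 43.4 = 0.01597 h⁻¹
Fraction remaining after one interval: r = e^(−kτ) = e^(−0.01597 × 26.0) = 0.6602
Before dose 6, 5 doses have been given (aged 1τ, 2τ, 3τ, 4τ, 5τ).
C_trough = C₀ × (r + r² + … + r^5) = C₀ × r(1−r^5)/(1−r)
        = 6.031 × 0.6602 × (1 − 0.1254) / (1 − 0.6602) = 10.25 mg/L

10 mg/L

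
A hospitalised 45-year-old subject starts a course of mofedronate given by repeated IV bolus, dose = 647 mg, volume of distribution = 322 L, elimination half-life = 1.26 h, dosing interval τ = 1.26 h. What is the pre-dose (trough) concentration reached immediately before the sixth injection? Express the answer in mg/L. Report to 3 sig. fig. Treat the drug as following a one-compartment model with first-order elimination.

1.95 mg/L

C₀ per dose = Dose / Vd = 647 / 322 = 2.009 mg/L
k = ln2 / t½ = 0.693147 / 1.26 = 0.5501 h⁻¹
Fraction remaining after one interval: r = e^(−kτ) = e^(−0.5501 × 1.26) = 0.5000
Before dose 6, 5 doses have been given (aged 1τ, 2τ, 3τ, 4τ, 5τ).
C_trough = C₀ × (r + r² + … + r^5) = C₀ × r(1−r^5)/(1−r)
        = 2.009 × 0.5000 × (1 − 0.03125) / (1 − 0.5000) = 1.946 mg/L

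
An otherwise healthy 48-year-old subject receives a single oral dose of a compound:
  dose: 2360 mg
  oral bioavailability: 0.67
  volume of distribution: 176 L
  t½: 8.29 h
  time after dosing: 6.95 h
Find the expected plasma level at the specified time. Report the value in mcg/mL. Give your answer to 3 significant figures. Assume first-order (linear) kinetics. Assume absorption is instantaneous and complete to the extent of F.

Amount reaching circulation = F × Dose = 0.67 × 2360 = 1581 mg
C₀ = F·Dose / Vd = 1581 / 176 = 8.983 mg/L
k = ln2 / t½ = 0.693147 / 8.29 = 0.08361 h⁻¹
C = C₀ · e^(−k·t) = 8.983 × e^(−0.08361 × 6.95)
  = 8.983 × 0.5593 = 5.024 mg/L
(5.024 mg/L = 5.024 mcg/mL)

5.02 mcg/mL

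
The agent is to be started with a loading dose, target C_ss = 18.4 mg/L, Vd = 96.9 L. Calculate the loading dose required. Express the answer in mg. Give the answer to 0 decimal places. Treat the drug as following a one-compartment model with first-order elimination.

LD = Css × Vd = 18.4 × 96.9 = 1783 mg

1783 mg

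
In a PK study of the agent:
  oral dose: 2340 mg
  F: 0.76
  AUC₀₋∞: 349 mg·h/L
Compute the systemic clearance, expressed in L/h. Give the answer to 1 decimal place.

CL = F·Dose / AUC = 0.76 × 2340 / 349 = 5.096 L/h

5.1 L/h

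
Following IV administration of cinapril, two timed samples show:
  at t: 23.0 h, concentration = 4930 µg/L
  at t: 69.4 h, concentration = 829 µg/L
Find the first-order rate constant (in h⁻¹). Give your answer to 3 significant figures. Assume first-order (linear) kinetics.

0.0384 h⁻¹

k = ln(C₁/C₂) / (t₂ − t₁) = ln(4930/829) / (69.4 − 23.0)
  = 1.783 / 46.40 = 0.03843 h⁻¹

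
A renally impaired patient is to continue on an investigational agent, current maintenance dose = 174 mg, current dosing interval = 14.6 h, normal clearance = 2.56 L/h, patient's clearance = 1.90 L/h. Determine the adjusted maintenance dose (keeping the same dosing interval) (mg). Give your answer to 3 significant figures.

129 mg

To keep the same average steady-state level, dosing rate must scale with clearance.
CL ratio = 1.90 / 2.56 = 0.7422
New dose (same interval) = 174 × 0.7422 = 129.1 mg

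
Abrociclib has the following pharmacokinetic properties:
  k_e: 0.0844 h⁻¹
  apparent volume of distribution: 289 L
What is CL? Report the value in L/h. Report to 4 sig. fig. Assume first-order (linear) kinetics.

CL = k × Vd = 0.0844 × 289 = 24.39 L/h

24.39 L/h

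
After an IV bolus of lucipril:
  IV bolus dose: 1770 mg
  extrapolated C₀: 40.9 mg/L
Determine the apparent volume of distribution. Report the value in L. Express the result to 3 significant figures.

Vd = Dose / C₀ = 1770 / 40.9 = 43.28 L

43.3 L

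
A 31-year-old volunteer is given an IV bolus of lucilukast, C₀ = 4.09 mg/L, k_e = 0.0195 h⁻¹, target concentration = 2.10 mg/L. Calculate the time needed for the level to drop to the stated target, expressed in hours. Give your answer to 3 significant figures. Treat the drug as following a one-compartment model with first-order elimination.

34.2 h

t = ln(C₀ / C) / k = ln(4.090 / 2.10) / 0.01950
  = ln(1.948) / 0.01950 = 0.6668 / 0.01950 = 34.19 h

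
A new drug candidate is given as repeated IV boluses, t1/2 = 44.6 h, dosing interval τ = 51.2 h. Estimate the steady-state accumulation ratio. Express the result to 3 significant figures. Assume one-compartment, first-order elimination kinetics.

1.82

k = ln2 / t½ = 0.693147 / 44.6 = 0.01554 h⁻¹
e^(−kτ) = e^(−0.01554 × 51.2) = 0.4513
Accumulation ratio R = 1 / (1 − e^(−kτ)) = 1 / (1 − 0.4513) = 1.822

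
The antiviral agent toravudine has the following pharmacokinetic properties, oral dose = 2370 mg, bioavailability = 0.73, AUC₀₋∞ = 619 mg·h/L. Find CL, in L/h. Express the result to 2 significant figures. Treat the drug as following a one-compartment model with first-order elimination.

2.8 L/h

CL = F·Dose / AUC = 0.73 × 2370 / 619 = 2.795 L/h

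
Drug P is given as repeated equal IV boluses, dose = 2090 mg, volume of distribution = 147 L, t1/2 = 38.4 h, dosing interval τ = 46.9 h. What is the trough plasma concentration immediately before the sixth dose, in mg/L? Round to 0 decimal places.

C₀ per dose = Dose / Vd = 2090 / 147 = 14.22 mg/L
k = ln2 / t½ = 0.693147 / 38.4 = 0.01805 h⁻¹
Fraction remaining after one interval: r = e^(−kτ) = e^(−0.01805 × 46.9) = 0.4289
Before dose 6, 5 doses have been given (aged 1τ, 2τ, 3τ, 4τ, 5τ).
C_trough = C₀ × (r + r² + … + r^5) = C₀ × r(1−r^5)/(1−r)
        = 14.22 × 0.4289 × (1 − 0.01451) / (1 − 0.4289) = 10.52 mg/L

11 mg/L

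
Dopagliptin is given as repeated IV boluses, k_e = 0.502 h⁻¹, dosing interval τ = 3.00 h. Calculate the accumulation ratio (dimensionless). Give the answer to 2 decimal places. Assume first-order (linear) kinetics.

1.29

e^(−kτ) = e^(−0.5020 × 3.00) = 0.2218
Accumulation ratio R = 1 / (1 − e^(−kτ)) = 1 / (1 − 0.2218) = 1.285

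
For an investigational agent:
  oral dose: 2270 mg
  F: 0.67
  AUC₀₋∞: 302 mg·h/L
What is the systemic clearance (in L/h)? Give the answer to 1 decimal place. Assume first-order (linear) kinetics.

5.0 L/h

CL = F·Dose / AUC = 0.67 × 2270 / 302 = 5.036 L/h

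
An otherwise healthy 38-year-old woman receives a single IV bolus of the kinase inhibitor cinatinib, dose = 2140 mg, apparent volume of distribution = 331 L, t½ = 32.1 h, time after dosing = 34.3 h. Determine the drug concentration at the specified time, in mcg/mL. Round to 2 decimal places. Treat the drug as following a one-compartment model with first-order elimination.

C₀ = Dose / Vd = 2140 / 331 = 6.465 mg/L
k = ln2 / t½ = 0.693147 / 32.1 = 0.02159 h⁻¹
C = C₀ · e^(−k·t) = 6.465 × e^(−0.02159 × 34.3)
  = 6.465 × 0.4769 = 3.083 mg/L
(3.083 mg/L = 3.083 mcg/mL)

3.08 mcg/mL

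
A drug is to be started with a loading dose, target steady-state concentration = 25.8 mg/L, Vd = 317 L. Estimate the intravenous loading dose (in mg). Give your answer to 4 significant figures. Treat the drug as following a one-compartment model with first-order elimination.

8179 mg

LD = Css × Vd = 25.8 × 317 = 8179 mg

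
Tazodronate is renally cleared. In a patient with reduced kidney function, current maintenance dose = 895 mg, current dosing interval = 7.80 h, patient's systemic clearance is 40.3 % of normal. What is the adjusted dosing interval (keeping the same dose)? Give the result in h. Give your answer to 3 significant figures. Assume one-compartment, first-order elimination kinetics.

19.4 h

To keep the same average steady-state level, dosing rate must scale with clearance.
CL ratio = 40.3 / 100 = 0.4030
New interval (same dose) = 7.80 / 0.4030 = 19.35 h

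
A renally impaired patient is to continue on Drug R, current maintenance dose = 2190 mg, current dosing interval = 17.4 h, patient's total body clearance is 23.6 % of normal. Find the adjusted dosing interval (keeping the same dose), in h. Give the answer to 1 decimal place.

73.7 h

To keep the same average steady-state level, dosing rate must scale with clearance.
CL ratio = 23.6 / 100 = 0.2360
New interval (same dose) = 17.4 / 0.2360 = 73.73 h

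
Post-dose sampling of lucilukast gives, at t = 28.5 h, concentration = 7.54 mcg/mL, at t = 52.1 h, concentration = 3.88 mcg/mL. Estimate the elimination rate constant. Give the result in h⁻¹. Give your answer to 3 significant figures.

k = ln(C₁/C₂) / (t₂ − t₁) = ln(7.54/3.88) / (52.1 − 28.5)
  = 0.6644 / 23.60 = 0.02815 h⁻¹

0.0282 h⁻¹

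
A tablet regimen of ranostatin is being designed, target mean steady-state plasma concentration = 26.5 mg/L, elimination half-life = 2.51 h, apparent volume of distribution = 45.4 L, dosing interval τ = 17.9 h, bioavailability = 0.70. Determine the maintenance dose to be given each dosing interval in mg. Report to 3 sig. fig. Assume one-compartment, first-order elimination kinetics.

k = ln2 / t½ = 0.693147 / 2.51 = 0.2762 h⁻¹
CL = k × Vd = 0.2762 × 45.4 = 12.54 L/h
At steady state, F × (Dose/τ) = Css × CL.
Dose = Css × CL × τ / F = 26.5 × 12.54 × 17.9 / 0.70 = 8498 mg

8500 mg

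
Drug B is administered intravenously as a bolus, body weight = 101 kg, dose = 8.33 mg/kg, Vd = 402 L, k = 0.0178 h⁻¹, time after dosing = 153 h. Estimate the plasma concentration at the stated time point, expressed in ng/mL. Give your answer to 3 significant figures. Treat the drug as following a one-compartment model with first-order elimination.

137 ng/mL

Total dose = 8.33 × 101 = 841.3 mg
C₀ = Dose / Vd = 841.3 / 402 = 2.093 mg/L
C = C₀ · e^(−k·t) = 2.093 × e^(−0.01780 × 153)
  = 2.093 × 0.06565 = 0.1374 mg/L
Convert: 0.1374 mg/L × 1000 = 137.4 ng/mL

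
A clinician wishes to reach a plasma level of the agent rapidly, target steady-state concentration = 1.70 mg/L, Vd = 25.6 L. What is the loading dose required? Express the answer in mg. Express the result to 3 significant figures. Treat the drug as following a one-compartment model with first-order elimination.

LD = Css × Vd = 1.70 × 25.6 = 43.52 mg

43.5 mg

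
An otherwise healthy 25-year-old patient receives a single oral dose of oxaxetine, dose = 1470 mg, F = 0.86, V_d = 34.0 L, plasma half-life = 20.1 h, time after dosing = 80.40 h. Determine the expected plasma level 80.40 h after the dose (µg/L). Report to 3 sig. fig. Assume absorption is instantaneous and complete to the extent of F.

2320 µg/L

Amount reaching circulation = F × Dose = 0.86 × 1470 = 1264 mg
C₀ = F·Dose / Vd = 1264 / 34.0 = 37.18 mg/L
k = ln2 / t½ = 0.693147 / 20.1 = 0.03448 h⁻¹
t / t½ = 80.40 / 20.1 = 4 half-lives
C = C₀ × (1/2)^4 = 37.18 × 0.06250 = 2.324 mg/L
Convert: 2.324 mg/L × 1000 = 2324 µg/L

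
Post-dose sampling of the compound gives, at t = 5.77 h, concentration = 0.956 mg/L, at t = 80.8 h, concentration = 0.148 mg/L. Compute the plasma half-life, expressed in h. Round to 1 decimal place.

27.9 h

k = ln(C₁/C₂) / (t₂ − t₁) = ln(0.956/0.148) / (80.8 − 5.77)
  = 1.866 / 75.03 = 0.02487 h⁻¹
t½ = ln2 / k = 0.693147 / 0.02487 = 27.87 h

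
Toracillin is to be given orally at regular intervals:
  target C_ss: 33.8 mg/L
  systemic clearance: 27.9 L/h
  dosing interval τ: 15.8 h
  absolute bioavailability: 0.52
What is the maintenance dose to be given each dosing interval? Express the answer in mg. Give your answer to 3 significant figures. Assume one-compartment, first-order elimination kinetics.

28700 mg

At steady state, F × (Dose/τ) = Css × CL.
Dose = Css × CL × τ / F = 33.8 × 27.90 × 15.8 / 0.52 = 28650 mg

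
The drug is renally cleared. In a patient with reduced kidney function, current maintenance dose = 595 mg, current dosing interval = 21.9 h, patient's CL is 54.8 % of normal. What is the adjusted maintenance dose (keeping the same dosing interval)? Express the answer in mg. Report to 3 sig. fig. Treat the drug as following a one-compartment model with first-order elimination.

326 mg

To keep the same average steady-state level, dosing rate must scale with clearance.
CL ratio = 54.8 / 100 = 0.5480
New dose (same interval) = 595 × 0.5480 = 326.1 mg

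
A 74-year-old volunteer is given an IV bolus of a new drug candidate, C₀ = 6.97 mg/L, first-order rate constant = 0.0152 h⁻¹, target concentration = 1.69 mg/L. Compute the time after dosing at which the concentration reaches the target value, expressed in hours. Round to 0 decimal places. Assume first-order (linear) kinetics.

t = ln(C₀ / C) / k = ln(6.970 / 1.69) / 0.01520
  = ln(4.124) / 0.01520 = 1.417 / 0.01520 = 93.22 h

93 h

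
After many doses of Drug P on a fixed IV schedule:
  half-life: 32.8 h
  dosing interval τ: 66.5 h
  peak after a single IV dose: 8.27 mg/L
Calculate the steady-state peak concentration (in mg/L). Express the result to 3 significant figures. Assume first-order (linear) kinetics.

11.0 mg/L

k = ln2 / t½ = 0.693147 / 32.8 = 0.02113 h⁻¹
e^(−kτ) = e^(−0.02113 × 66.5) = 0.2453
Accumulation ratio R = 1 / (1 − e^(−kτ)) = 1 / (1 − 0.2453) = 1.325
Steady-state peak = C₀ × R = 8.27 × 1.325 = 10.96 mg/L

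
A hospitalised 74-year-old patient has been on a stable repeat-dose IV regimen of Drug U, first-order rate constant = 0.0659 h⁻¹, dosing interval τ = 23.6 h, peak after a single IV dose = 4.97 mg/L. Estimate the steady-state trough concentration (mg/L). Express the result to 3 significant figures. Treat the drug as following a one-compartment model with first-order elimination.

e^(−kτ) = e^(−0.06590 × 23.6) = 0.2111
Accumulation ratio R = 1 / (1 − e^(−kτ)) = 1 / (1 − 0.2111) = 1.268
Steady-state trough = C₀ × R × e^(−kτ) = 4.97 × 1.268 × 0.2111 = 1.330 mg/L

1.33 mg/L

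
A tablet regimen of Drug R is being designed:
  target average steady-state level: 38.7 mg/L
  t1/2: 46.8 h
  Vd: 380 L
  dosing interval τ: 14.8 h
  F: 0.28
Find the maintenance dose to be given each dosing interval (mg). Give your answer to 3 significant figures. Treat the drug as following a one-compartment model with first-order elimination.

11500 mg

k = ln2 / t½ = 0.693147 / 46.8 = 0.01481 h⁻¹
CL = k × Vd = 0.01481 × 380 = 5.628 L/h
At steady state, F × (Dose/τ) = Css × CL.
Dose = Css × CL × τ / F = 38.7 × 5.628 × 14.8 / 0.28 = 11510 mg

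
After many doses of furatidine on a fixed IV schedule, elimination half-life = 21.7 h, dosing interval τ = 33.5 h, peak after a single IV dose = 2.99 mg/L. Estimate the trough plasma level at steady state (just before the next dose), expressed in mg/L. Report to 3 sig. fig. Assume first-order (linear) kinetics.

k = ln2 / t½ = 0.693147 / 21.7 = 0.03194 h⁻¹
e^(−kτ) = e^(−0.03194 × 33.5) = 0.3430
Accumulation ratio R = 1 / (1 − e^(−kτ)) = 1 / (1 − 0.3430) = 1.522
Steady-state trough = C₀ × R × e^(−kτ) = 2.99 × 1.522 × 0.3430 = 1.561 mg/L

1.56 mg/L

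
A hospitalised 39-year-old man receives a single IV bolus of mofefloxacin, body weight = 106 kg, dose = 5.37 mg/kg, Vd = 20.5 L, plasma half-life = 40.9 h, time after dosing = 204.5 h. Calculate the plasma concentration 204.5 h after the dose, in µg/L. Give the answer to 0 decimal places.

Total dose = 5.37 × 106 = 569.2 mg
C₀ = Dose / Vd = 569.2 / 20.5 = 27.77 mg/L
k = ln2 / t½ = 0.693147 / 40.9 = 0.01695 h⁻¹
t / t½ = 204.5 / 40.9 = 5 half-lives
C = C₀ × (1/2)^5 = 27.77 × 0.03125 = 0.8678 mg/L
Convert: 0.8678 mg/L × 1000 = 867.8 µg/L

868 µg/L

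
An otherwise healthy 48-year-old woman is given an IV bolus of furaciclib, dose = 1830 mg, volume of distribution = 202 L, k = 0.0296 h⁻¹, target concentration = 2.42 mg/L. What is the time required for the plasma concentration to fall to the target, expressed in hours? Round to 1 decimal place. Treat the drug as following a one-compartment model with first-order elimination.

C₀ = Dose / Vd = 1830 / 202 = 9.059 mg/L
t = ln(C₀ / C) / k = ln(9.059 / 2.42) / 0.02960
  = ln(3.743) / 0.02960 = 1.320 / 0.02960 = 44.59 h

44.6 h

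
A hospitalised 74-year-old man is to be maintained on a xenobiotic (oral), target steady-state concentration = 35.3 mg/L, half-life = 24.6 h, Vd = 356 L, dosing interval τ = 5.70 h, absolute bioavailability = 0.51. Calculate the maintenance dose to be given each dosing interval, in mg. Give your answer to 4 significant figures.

3957 mg

k = ln2 / t½ = 0.693147 / 24.6 = 0.02818 h⁻¹
CL = k × Vd = 0.02818 × 356 = 10.03 L/h
At steady state, F × (Dose/τ) = Css × CL.
Dose = Css × CL × τ / F = 35.3 × 10.03 × 5.70 / 0.51 = 3957 mg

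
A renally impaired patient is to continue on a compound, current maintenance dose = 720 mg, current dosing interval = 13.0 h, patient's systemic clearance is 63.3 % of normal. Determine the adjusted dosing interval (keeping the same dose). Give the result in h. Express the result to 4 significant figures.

To keep the same average steady-state level, dosing rate must scale with clearance.
CL ratio = 63.3 / 100 = 0.6330
New interval (same dose) = 13.0 / 0.6330 = 20.54 h

20.54 h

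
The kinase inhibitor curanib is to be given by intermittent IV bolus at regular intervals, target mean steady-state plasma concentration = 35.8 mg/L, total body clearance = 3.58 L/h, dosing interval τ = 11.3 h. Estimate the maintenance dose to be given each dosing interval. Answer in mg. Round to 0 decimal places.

1448 mg

At steady state, Dose/τ = Css × CL.
Dose = Css × CL × τ = 35.8 × 3.580 × 11.3 = 1448 mg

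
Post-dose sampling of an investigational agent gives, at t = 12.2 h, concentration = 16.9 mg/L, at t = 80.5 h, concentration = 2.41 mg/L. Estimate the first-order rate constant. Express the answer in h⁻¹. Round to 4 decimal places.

0.0285 h⁻¹

k = ln(C₁/C₂) / (t₂ − t₁) = ln(16.9/2.41) / (80.5 − 12.2)
  = 1.948 / 68.30 = 0.02852 h⁻¹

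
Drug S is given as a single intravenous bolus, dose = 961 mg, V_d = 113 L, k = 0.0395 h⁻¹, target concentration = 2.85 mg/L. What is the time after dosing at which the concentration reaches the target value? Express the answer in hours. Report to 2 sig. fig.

C₀ = Dose / Vd = 961.0 / 113 = 8.504 mg/L
t = ln(C₀ / C) / k = ln(8.504 / 2.85) / 0.03950
  = ln(2.984) / 0.03950 = 1.093 / 0.03950 = 27.67 h

28 h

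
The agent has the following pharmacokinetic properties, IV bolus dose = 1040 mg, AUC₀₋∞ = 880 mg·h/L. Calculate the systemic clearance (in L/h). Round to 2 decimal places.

CL = Dose / AUC = 1040 / 880 = 1.182 L/h

1.18 L/h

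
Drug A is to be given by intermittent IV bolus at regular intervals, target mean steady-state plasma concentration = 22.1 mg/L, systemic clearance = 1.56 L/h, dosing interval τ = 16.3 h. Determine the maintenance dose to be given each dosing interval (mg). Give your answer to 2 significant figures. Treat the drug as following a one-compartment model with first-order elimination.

At steady state, Dose/τ = Css × CL.
Dose = Css × CL × τ = 22.1 × 1.560 × 16.3 = 562.0 mg

560 mg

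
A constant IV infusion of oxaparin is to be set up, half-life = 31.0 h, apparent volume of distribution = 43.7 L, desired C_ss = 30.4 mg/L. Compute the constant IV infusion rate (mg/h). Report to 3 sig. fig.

29.7 mg/h

k = ln2 / t½ = 0.693147 / 31.0 = 0.02236 h⁻¹
CL = k × Vd = 0.02236 × 43.7 = 0.9771 L/h
At steady state, infusion rate R₀ = Css × CL = 30.4 × 0.9771 = 29.70 mg/h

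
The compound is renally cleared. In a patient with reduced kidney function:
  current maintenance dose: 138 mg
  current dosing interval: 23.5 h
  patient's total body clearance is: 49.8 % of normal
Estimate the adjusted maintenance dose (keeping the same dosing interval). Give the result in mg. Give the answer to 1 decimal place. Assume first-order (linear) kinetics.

To keep the same average steady-state level, dosing rate must scale with clearance.
CL ratio = 49.8 / 100 = 0.4980
New dose (same interval) = 138 × 0.4980 = 68.72 mg

68.7 mg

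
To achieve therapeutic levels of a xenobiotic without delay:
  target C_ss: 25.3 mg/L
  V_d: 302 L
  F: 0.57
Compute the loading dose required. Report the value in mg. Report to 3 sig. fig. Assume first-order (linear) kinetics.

13400 mg

LD = Css × Vd / F = 25.3 × 302 / 0.57 = 13400 mg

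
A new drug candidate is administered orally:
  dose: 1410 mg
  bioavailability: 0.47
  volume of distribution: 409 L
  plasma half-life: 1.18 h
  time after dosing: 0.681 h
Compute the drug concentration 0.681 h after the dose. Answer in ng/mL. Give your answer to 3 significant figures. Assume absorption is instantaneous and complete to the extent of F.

Amount reaching circulation = F × Dose = 0.47 × 1410 = 662.7 mg
C₀ = F·Dose / Vd = 662.7 / 409 = 1.620 mg/L
k = ln2 / t½ = 0.693147 / 1.18 = 0.5874 h⁻¹
C = C₀ · e^(−k·t) = 1.620 × e^(−0.5874 × 0.681)
  = 1.620 × 0.6703 = 1.086 mg/L
Convert: 1.086 mg/L × 1000 = 1086 ng/mL

1090 ng/mL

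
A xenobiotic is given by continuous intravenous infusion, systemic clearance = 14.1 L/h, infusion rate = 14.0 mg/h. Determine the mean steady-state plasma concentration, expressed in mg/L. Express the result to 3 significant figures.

At steady state Css = R₀ / CL = 14.0 / 14.10 = 0.9929 mg/L

0.993 mg/L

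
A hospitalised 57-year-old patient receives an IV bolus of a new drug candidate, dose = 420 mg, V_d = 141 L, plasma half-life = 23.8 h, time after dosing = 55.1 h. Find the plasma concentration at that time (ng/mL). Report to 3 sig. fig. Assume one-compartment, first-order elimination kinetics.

599 ng/mL

C₀ = Dose / Vd = 420.0 / 141 = 2.979 mg/L
k = ln2 / t½ = 0.693147 / 23.8 = 0.02912 h⁻¹
C = C₀ · e^(−k·t) = 2.979 × e^(−0.02912 × 55.1)
  = 2.979 × 0.2010 = 0.5988 mg/L
Convert: 0.5988 mg/L × 1000 = 598.8 ng/mL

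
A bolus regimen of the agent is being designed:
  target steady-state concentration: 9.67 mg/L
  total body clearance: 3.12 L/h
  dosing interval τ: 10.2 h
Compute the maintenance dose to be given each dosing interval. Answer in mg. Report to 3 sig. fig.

308 mg

At steady state, Dose/τ = Css × CL.
Dose = Css × CL × τ = 9.67 × 3.120 × 10.2 = 307.7 mg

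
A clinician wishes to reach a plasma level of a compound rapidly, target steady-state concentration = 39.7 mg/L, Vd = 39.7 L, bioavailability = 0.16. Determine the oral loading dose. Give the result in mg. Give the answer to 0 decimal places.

9851 mg

LD = Css × Vd / F = 39.7 × 39.7 / 0.16 = 9851 mg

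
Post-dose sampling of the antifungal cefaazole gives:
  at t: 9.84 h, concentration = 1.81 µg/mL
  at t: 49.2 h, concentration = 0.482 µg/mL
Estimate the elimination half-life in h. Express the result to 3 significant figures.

20.6 h

k = ln(C₁/C₂) / (t₂ − t₁) = ln(1.81/0.482) / (49.2 − 9.84)
  = 1.323 / 39.36 = 0.03361 h⁻¹
t½ = ln2 / k = 0.693147 / 0.03361 = 20.62 h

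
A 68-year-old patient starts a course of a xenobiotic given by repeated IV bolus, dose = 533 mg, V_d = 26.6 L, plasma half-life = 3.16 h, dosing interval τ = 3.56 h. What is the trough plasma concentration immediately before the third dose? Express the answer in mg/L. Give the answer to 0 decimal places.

13 mg/L

C₀ per dose = Dose / Vd = 533 / 26.6 = 20.04 mg/L
k = ln2 / t½ = 0.693147 / 3.16 = 0.2194 h⁻¹
Fraction remaining after one interval: r = e^(−kτ) = e^(−0.2194 × 3.56) = 0.4579
Before dose 3, 2 doses have been given (aged 1τ, 2τ).
C_trough = C₀ × (r + r²) = 20.04 × (0.4579 + 0.2097) = 13.38 mg/L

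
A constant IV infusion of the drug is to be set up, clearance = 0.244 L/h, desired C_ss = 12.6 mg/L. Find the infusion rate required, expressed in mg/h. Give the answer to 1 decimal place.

At steady state, infusion rate R₀ = Css × CL = 12.6 × 0.2440 = 3.074 mg/h

3.1 mg/h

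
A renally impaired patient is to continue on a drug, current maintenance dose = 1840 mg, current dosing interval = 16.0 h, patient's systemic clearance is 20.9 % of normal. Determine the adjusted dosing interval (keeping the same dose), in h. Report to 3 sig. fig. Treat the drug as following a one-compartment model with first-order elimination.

To keep the same average steady-state level, dosing rate must scale with clearance.
CL ratio = 20.9 / 100 = 0.2090
New interval (same dose) = 16.0 / 0.2090 = 76.56 h

76.6 h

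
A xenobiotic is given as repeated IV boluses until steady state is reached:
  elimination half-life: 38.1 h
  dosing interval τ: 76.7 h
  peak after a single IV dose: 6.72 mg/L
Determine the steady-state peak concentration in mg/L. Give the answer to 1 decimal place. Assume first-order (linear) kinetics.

8.9 mg/L

k = ln2 / t½ = 0.693147 / 38.1 = 0.01819 h⁻¹
e^(−kτ) = e^(−0.01819 × 76.7) = 0.2478
Accumulation ratio R = 1 / (1 − e^(−kτ)) = 1 / (1 − 0.2478) = 1.329
Steady-state peak = C₀ × R = 6.72 × 1.329 = 8.931 mg/L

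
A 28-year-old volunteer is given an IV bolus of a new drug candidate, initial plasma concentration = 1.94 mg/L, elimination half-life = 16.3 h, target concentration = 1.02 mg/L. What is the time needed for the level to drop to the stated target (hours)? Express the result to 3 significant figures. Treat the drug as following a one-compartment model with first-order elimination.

k = ln2 / t½ = 0.693147 / 16.3 = 0.04252 h⁻¹
t = ln(C₀ / C) / k = ln(1.940 / 1.02) / 0.04252
  = ln(1.902) / 0.04252 = 0.6429 / 0.04252 = 15.12 h

15.1 h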